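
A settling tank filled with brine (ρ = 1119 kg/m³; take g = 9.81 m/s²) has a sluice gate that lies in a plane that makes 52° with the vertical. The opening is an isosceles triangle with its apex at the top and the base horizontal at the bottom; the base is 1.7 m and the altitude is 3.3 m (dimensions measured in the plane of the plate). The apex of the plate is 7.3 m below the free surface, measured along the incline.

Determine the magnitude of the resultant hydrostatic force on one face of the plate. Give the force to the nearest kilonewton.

γ = ρg = 1119 × 9.81 / 1000 = 10.97739 kN/m³.
The plate makes 52° with the vertical, i.e. θ = 90° − 52° = 38° to the horizontal. Measuring y along the incline from the free-surface line, vertical depth h = y·sinθ with sinθ = 0.615661.
With the apex up, the centroid sits 2h/3 = 2 × 3.3/3 = 2.2 m below the apex, so y_c = 7.3 + 2.2 = 9.5 m and h_c = 9.5 × 0.615661 = 5.84878 m.
A = ½ × 1.7 × 3.3 = 2.805 m².
Resultant F = γ·h_c·A = 10.97739 × 5.84878 × 2.805 = 180.093 kN.

F ≈ 180 kN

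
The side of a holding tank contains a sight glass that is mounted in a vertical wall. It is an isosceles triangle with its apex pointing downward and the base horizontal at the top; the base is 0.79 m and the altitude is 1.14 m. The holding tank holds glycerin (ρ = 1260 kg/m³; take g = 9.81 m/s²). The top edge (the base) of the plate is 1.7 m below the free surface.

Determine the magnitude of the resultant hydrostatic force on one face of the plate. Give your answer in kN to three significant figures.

F ≈ 11.6 kN

γ = ρg = 1260 × 9.81 / 1000 = 12.3606 kN/m³.
With the apex down, the centroid sits h/3 = 1.14/3 = 0.38 m below the base (the top edge), so the centroid depth is h_c = 1.7 + 0.38 = 2.08 m.
A = ½ × 0.79 × 1.14 = 0.4503 m².
Resultant F = γ·h_c·A = 12.3606 × 2.08 × 0.4503 = 11.5772 kN.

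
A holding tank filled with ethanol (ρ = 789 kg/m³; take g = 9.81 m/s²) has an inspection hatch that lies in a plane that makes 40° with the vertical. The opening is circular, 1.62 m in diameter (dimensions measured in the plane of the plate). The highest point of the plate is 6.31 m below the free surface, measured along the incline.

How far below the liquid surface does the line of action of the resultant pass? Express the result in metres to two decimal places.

h_p = 5.47 m

γ = ρg = 789 × 9.81 / 1000 = 7.74009 kN/m³.
The plate makes 40° with the vertical, i.e. θ = 90° − 40° = 50° to the horizontal. Measuring y along the incline from the free-surface line, vertical depth h = y·sinθ with sinθ = 0.766044.
The centroid is at the centre, 0.81 m below the top of the plate, so y_c = 6.31 + 0.81 = 7.12 m and h_c = 7.12 × 0.766044 = 5.45423 m.
A = π(0.81)² = 2.0612 m².
Resultant F = γ·h_c·A = 7.74009 × 5.45423 × 2.0612 = 87.0161 kN.
I_c = πr⁴/4 = π × 0.81⁴/4 = 0.338088 m⁴.
Centre of pressure: y_p = y_c + I_c/(y_c·A) = 7.12 + 0.338088/(7.12 × 2.0612) = 7.12 + 0.0230372 = 7.14304 m along the plane.
Vertically, h_p = y_p·sinθ = 7.14304 × 0.766044 = 5.47188 m.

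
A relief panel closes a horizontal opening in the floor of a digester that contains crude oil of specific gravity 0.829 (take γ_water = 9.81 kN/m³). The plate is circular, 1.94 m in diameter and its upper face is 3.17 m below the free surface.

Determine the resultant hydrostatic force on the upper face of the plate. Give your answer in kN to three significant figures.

γ = 0.829 × 9.81 = 8.13249 kN/m³.
The plate is horizontal, so pressure is uniform at p = γ·h = 8.13249 × 3.17 = 25.78 kN/m².
A = π(0.97)² = 2.95592 m².
F = p·A = 25.78 × 2.95592 = 76.2036 kN.

F ≈ 76.2 kN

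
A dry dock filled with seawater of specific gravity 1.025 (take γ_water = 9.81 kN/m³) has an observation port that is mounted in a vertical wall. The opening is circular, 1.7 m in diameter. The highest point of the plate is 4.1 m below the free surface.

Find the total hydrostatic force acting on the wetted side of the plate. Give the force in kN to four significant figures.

γ = 1.025 × 9.81 = 10.05525 kN/m³.
The centroid is at the centre, 0.85 m below the top of the plate, so the centroid depth is h_c = 4.1 + 0.85 = 4.95 m.
A = π(0.85)² = 2.2698 m².
Resultant F = γ·h_c·A = 10.05525 × 4.95 × 2.2698 = 112.976 kN.

F ≈ 113.0 kN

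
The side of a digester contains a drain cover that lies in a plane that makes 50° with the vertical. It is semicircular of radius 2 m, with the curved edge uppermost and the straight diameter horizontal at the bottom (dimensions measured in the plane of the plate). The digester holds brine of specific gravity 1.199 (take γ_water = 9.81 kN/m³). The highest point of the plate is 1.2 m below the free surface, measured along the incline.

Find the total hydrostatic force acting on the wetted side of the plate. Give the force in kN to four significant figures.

γ = 1.199 × 9.81 = 11.76219 kN/m³.
The plate makes 50° with the vertical, i.e. θ = 90° − 50° = 40° to the horizontal. Measuring y along the incline from the free-surface line, vertical depth h = y·sinθ with sinθ = 0.642788.
The centroid lies 4r/(3π) = 0.848826 m above the diameter, so r − 4r/(3π) = 2 − 0.848826 = 1.15117 m below the topmost point, so y_c = 1.2 + 1.15117 = 2.35117 m and h_c = 2.35117 × 0.642788 = 1.5113 m.
A = πr²/2 = π × 2²/2 = 6.28319 m².
Resultant F = γ·h_c·A = 11.76219 × 1.5113 × 6.28319 = 111.691 kN.

F ≈ 111.7 kN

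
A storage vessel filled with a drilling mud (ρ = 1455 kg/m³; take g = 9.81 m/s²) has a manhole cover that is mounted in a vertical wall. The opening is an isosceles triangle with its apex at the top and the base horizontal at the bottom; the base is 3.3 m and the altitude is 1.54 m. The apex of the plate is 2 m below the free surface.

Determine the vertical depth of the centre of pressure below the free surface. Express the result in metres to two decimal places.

h_p = 3.07 m

γ = ρg = 1455 × 9.81 / 1000 = 14.27355 kN/m³.
With the apex up, the centroid sits 2h/3 = 2 × 1.54/3 = 1.02667 m below the apex, so the centroid depth is h_c = 2 + 1.02667 = 3.02667 m.
A = ½ × 3.3 × 1.54 = 2.541 m².
Resultant F = γ·h_c·A = 14.27355 × 3.02667 × 2.541 = 109.775 kN.
I_c = b·h³/36 = 3.3 × 1.54³/36 = 0.334791 m⁴.
Centre of pressure: y_p = y_c + I_c/(y_c·A) = 3.02667 + 0.334791/(3.02667 × 2.541) = 3.02667 + 0.0435315 = 3.0702 m along the plane.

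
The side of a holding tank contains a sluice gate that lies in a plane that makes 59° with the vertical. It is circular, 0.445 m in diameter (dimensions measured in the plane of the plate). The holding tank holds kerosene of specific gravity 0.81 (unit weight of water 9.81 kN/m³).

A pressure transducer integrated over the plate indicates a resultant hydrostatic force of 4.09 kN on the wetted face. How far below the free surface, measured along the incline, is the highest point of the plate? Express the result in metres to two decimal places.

γ = 0.81 × 9.81 = 7.9461 kN/m³.
A = π(0.2225)² = 0.155528 m².
From F = γ·h_c·A, the centroid depth is h_c = 4.09/(7.9461 × 0.155528) = 3.30949 m.
The plate makes 59° with the vertical, i.e. θ = 90° − 59° = 31° to the horizontal. Measuring y along the incline from the free-surface line, vertical depth h = y·sinθ with sinθ = 0.515038.
Along the incline, y_c = h_c/sinθ = 3.30949/0.515038 = 6.42572 m.
The centroid is at the centre, 0.2225 m below the top of the plate, so the highest point sits at y_top = 6.42572 − 0.2225 = 6.20322 m along the incline.

y_top ≈ 6.20 m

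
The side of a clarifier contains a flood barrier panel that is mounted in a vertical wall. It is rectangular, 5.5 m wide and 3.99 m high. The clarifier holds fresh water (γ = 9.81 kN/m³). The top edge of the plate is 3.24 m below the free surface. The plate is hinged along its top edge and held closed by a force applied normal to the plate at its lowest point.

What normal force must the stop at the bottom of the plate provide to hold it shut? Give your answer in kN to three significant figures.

P ≈ 635 kN

γ = 9.81 kN/m³.
The centroid lies 3.99/2 = 1.995 m below the top edge, so the centroid depth is h_c = 3.24 + 1.995 = 5.235 m.
A = 5.5 × 3.99 = 21.945 m².
Resultant F = γ·h_c·A = 9.81 × 5.235 × 21.945 = 1126.99 kN.
I_c = b·h³/12 = 5.5 × 3.99³/12 = 29.1139 m⁴.
Centre of pressure: y_p = y_c + I_c/(y_c·A) = 5.235 + 29.1139/(5.235 × 21.945) = 5.235 + 0.253424 = 5.48842 m along the plane.
The resultant acts 1.995 + 0.253424 = 2.24842 m (along the plate) below the hinge at the top edge, so the moment about the hinge is M = F × 2.24842 = 1126.99 × 2.24842 = 2533.95 kN·m.
A normal force at the bottom, 3.99 m from the hinge, must supply this moment: P = 2533.95/3.99 = 635.075 kN.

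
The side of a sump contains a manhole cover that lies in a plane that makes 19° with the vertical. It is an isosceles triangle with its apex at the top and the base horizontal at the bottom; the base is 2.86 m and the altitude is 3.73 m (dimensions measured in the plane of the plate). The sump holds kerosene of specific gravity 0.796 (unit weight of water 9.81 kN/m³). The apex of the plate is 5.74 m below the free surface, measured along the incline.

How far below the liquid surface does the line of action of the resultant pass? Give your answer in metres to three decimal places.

γ = 0.796 × 9.81 = 7.80876 kN/m³.
The plate makes 19° with the vertical, i.e. θ = 90° − 19° = 71° to the horizontal. Measuring y along the incline from the free-surface line, vertical depth h = y·sinθ with sinθ = 0.945519.
With the apex up, the centroid sits 2h/3 = 2 × 3.73/3 = 2.48667 m below the apex, so y_c = 5.74 + 2.48667 = 8.22667 m and h_c = 8.22667 × 0.945519 = 7.77847 m.
A = ½ × 2.86 × 3.73 = 5.3339 m².
Resultant F = γ·h_c·A = 7.80876 × 7.77847 × 5.3339 = 323.982 kN.
I_c = b·h³/36 = 2.86 × 3.73³/36 = 4.12278 m⁴.
Centre of pressure: y_p = y_c + I_c/(y_c·A) = 8.22667 + 4.12278/(8.22667 × 5.3339) = 8.22667 + 0.0939553 = 8.32063 m along the plane.
Vertically, h_p = y_p·sinθ = 8.32063 × 0.945519 = 7.86731 m.

h_p = 7.867 m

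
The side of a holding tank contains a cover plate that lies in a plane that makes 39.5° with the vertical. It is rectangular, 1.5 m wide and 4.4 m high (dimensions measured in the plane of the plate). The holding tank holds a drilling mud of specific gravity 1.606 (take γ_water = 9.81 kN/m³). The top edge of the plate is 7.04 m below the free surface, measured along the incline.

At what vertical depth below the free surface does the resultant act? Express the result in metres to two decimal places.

h_p = 7.26 m

γ = 1.606 × 9.81 = 15.75486 kN/m³.
The plate makes 39.5° with the vertical, i.e. θ = 90° − 39.5° = 50.5° to the horizontal. Measuring y along the incline from the free-surface line, vertical depth h = y·sinθ with sinθ = 0.771625.
The centroid lies 4.4/2 = 2.2 m below the top edge, so y_c = 7.04 + 2.2 = 9.24 m and h_c = 9.24 × 0.771625 = 7.12981 m.
A = 1.5 × 4.4 = 6.6 m².
Resultant F = γ·h_c·A = 15.75486 × 7.12981 × 6.6 = 741.372 kN.
I_c = b·h³/12 = 1.5 × 4.4³/12 = 10.648 m⁴.
Centre of pressure: y_p = y_c + I_c/(y_c·A) = 9.24 + 10.648/(9.24 × 6.6) = 9.24 + 0.174603 = 9.4146 m along the plane.
Vertically, h_p = y_p·sinθ = 9.4146 × 0.771625 = 7.26454 m.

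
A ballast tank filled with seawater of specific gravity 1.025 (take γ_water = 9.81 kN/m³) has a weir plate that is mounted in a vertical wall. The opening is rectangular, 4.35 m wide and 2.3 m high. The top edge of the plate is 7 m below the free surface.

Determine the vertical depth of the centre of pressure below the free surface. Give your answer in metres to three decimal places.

γ = 1.025 × 9.81 = 10.05525 kN/m³.
The centroid lies 2.3/2 = 1.15 m below the top edge, so the centroid depth is h_c = 7 + 1.15 = 8.15 m.
A = 4.35 × 2.3 = 10.005 m².
Resultant F = γ·h_c·A = 10.05525 × 8.15 × 10.005 = 819.913 kN.
I_c = b·h³/12 = 4.35 × 2.3³/12 = 4.41054 m⁴.
Centre of pressure: y_p = y_c + I_c/(y_c·A) = 8.15 + 4.41054/(8.15 × 10.005) = 8.15 + 0.05409 = 8.20409 m along the plane.

h_p = 8.204 m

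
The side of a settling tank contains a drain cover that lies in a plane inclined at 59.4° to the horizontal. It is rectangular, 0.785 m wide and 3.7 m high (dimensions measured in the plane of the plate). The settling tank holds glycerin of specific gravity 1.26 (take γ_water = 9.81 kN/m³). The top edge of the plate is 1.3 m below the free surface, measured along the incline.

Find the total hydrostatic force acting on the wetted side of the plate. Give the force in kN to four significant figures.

γ = 1.26 × 9.81 = 12.3606 kN/m³.
Let θ = 59.4° be the plate's angle to the horizontal; measure y along the incline from where the plane meets the free surface. Vertical depth h = y·sinθ with sinθ = 0.860742.
The centroid lies 3.7/2 = 1.85 m below the top edge, so y_c = 1.3 + 1.85 = 3.15 m and h_c = 3.15 × 0.860742 = 2.71134 m.
A = 0.785 × 3.7 = 2.9045 m².
Resultant F = γ·h_c·A = 12.3606 × 2.71134 × 2.9045 = 97.3408 kN.

F ≈ 97.34 kN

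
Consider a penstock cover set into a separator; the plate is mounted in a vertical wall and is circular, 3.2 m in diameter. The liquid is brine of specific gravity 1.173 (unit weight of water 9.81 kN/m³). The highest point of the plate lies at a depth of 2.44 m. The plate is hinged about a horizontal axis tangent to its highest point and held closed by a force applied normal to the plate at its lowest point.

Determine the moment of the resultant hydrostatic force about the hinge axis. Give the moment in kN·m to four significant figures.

γ = 1.173 × 9.81 = 11.50713 kN/m³.
The centroid is at the centre, 1.6 m below the top of the plate, so the centroid depth is h_c = 2.44 + 1.6 = 4.04 m.
A = π(1.6)² = 8.04248 m².
Resultant F = γ·h_c·A = 11.50713 × 4.04 × 8.04248 = 373.885 kN.
I_c = πr⁴/4 = π × 1.6⁴/4 = 5.14719 m⁴.
Centre of pressure: y_p = y_c + I_c/(y_c·A) = 4.04 + 5.14719/(4.04 × 8.04248) = 4.04 + 0.158416 = 4.19842 m along the plane.
The resultant acts 1.6 + 0.158416 = 1.75842 m (along the plate) below the hinge at the top edge, so the moment about the hinge is M = F × 1.75842 = 373.885 × 1.75842 = 657.447 kN·m.

M ≈ 657.4 kN·m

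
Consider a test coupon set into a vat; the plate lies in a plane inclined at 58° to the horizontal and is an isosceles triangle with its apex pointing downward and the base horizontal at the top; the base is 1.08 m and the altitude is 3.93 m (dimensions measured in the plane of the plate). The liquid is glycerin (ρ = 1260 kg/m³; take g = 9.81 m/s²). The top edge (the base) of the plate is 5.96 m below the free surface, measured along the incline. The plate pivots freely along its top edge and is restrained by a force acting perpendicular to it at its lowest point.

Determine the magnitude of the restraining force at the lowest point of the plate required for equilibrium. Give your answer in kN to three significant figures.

P ≈ 58.8 kN

γ = ρg = 1260 × 9.81 / 1000 = 12.3606 kN/m³.
Let θ = 58° be the plate's angle to the horizontal; measure y along the incline from where the plane meets the free surface. Vertical depth h = y·sinθ with sinθ = 0.848048.
With the apex down, the centroid sits h/3 = 3.93/3 = 1.31 m below the base (the top edge), so y_c = 5.96 + 1.31 = 7.27 m and h_c = 7.27 × 0.848048 = 6.16531 m.
A = ½ × 1.08 × 3.93 = 2.1222 m².
Resultant F = γ·h_c·A = 12.3606 × 6.16531 × 2.1222 = 161.726 kN.
I_c = b·h³/36 = 1.08 × 3.93³/36 = 1.82095 m⁴.
Centre of pressure: y_p = y_c + I_c/(y_c·A) = 7.27 + 1.82095/(7.27 × 2.1222) = 7.27 + 0.118026 = 7.38803 m along the plane.
The resultant acts 1.31 + 0.118026 = 1.42803 m (along the plate) below the hinge at the top edge, so the moment about the hinge is M = F × 1.42803 = 161.726 × 1.42803 = 230.95 kN·m.
A normal force at the bottom, 3.93 m from the hinge, must supply this moment: P = 230.95/3.93 = 58.7659 kN.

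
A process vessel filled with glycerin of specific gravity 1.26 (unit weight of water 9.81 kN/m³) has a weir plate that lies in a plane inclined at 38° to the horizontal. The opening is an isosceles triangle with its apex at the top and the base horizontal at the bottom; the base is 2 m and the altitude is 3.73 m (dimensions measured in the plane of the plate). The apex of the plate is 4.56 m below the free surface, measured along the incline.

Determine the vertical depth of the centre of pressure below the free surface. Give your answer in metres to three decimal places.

γ = 1.26 × 9.81 = 12.3606 kN/m³.
Let θ = 38° be the plate's angle to the horizontal; measure y along the incline from where the plane meets the free surface. Vertical depth h = y·sinθ with sinθ = 0.615661.
With the apex up, the centroid sits 2h/3 = 2 × 3.73/3 = 2.48667 m below the apex, so y_c = 4.56 + 2.48667 = 7.04667 m and h_c = 7.04667 × 0.615661 = 4.33836 m.
A = ½ × 2 × 3.73 = 3.73 m².
Resultant F = γ·h_c·A = 12.3606 × 4.33836 × 3.73 = 200.02 kN.
I_c = b·h³/36 = 2 × 3.73³/36 = 2.88306 m⁴.
Centre of pressure: y_p = y_c + I_c/(y_c·A) = 7.04667 + 2.88306/(7.04667 × 3.73) = 7.04667 + 0.109688 = 7.15636 m along the plane.
Vertically, h_p = y_p·sinθ = 7.15636 × 0.615661 = 4.40589 m.

h_p = 4.406 m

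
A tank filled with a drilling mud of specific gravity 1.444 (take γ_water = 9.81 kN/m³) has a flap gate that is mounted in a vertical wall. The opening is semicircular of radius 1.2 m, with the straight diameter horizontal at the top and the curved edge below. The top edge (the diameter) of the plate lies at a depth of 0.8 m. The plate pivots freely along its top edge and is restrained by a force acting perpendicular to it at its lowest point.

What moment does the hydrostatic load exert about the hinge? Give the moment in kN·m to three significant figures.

M ≈ 24.6 kN·m

γ = 1.444 × 9.81 = 14.16564 kN/m³.
The centroid of a semicircle lies 4r/(3π) = 0.509296 m from the diameter, here below the top edge, so the centroid depth is h_c = 0.8 + 0.509296 = 1.3093 m.
A = πr²/2 = π × 1.2²/2 = 2.26195 m².
Resultant F = γ·h_c·A = 14.16564 × 1.3093 × 2.26195 = 41.9526 kN.
I_c = (π/8 − 8/(9π))·r⁴ = 0.109757 × 1.2⁴ = 0.227592 m⁴.
Centre of pressure: y_p = y_c + I_c/(y_c·A) = 1.3093 + 0.227592/(1.3093 × 2.26195) = 1.3093 + 0.0768484 = 1.38615 m along the plane.
The resultant acts 0.509296 + 0.0768484 = 0.586144 m (along the plate) below the hinge at the top edge, so the moment about the hinge is M = F × 0.586144 = 41.9526 × 0.586144 = 24.5903 kN·m.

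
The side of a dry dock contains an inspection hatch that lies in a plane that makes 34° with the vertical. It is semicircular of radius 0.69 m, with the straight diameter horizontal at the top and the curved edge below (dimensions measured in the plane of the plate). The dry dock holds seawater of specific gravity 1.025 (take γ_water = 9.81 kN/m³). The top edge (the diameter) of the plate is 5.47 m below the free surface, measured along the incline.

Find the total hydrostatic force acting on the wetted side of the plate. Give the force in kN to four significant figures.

γ = 1.025 × 9.81 = 10.05525 kN/m³.
The plate makes 34° with the vertical, i.e. θ = 90° − 34° = 56° to the horizontal. Measuring y along the incline from the free-surface line, vertical depth h = y·sinθ with sinθ = 0.829038.
The centroid of a semicircle lies 4r/(3π) = 0.292845 m from the diameter, here below the top edge, so y_c = 5.47 + 0.292845 = 5.76284 m and h_c = 5.76284 × 0.829038 = 4.77761 m.
A = πr²/2 = π × 0.69²/2 = 0.747856 m².
Resultant F = γ·h_c·A = 10.05525 × 4.77761 × 0.747856 = 35.927 kN.

F ≈ 35.93 kN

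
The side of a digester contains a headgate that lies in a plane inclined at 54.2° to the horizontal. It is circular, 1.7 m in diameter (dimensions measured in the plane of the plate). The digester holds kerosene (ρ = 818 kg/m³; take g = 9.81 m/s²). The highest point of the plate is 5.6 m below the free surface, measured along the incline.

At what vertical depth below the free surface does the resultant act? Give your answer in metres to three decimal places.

γ = ρg = 818 × 9.81 / 1000 = 8.02458 kN/m³.
Let θ = 54.2° be the plate's angle to the horizontal; measure y along the incline from where the plane meets the free surface. Vertical depth h = y·sinθ with sinθ = 0.811064.
The centroid is at the centre, 0.85 m below the top of the plate, so y_c = 5.6 + 0.85 = 6.45 m and h_c = 6.45 × 0.811064 = 5.23136 m.
A = π(0.85)² = 2.2698 m².
Resultant F = γ·h_c·A = 8.02458 × 5.23136 × 2.2698 = 95.285 kN.
I_c = πr⁴/4 = π × 0.85⁴/4 = 0.409983 m⁴.
Centre of pressure: y_p = y_c + I_c/(y_c·A) = 6.45 + 0.409983/(6.45 × 2.2698) = 6.45 + 0.0280039 = 6.478 m along the plane.
Vertically, h_p = y_p·sinθ = 6.478 × 0.811064 = 5.25407 m.

h_p = 5.254 m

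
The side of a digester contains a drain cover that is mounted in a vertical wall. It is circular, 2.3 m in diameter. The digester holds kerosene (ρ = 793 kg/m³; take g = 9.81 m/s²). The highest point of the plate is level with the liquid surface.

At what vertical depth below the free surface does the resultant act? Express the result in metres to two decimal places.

γ = ρg = 793 × 9.81 / 1000 = 7.77933 kN/m³.
The centroid is at the centre, 1.15 m below the top of the plate, so the centroid depth is h_c = 1.15 m.
A = π(1.15)² = 4.15476 m².
Resultant F = γ·h_c·A = 7.77933 × 1.15 × 4.15476 = 37.1694 kN.
I_c = πr⁴/4 = π × 1.15⁴/4 = 1.37367 m⁴.
Centre of pressure: y_p = y_c + I_c/(y_c·A) = 1.15 + 1.37367/(1.15 × 4.15476) = 1.15 + 0.287501 = 1.4375 m along the plane.

h_p = 1.44 m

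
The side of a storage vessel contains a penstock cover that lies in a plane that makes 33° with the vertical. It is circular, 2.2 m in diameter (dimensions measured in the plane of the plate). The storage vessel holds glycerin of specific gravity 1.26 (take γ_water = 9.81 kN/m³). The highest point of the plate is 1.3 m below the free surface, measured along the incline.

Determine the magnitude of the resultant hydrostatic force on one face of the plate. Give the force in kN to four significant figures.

γ = 1.26 × 9.81 = 12.3606 kN/m³.
The plate makes 33° with the vertical, i.e. θ = 90° − 33° = 57° to the horizontal. Measuring y along the incline from the free-surface line, vertical depth h = y·sinθ with sinθ = 0.838671.
The centroid is at the centre, 1.1 m below the top of the plate, so y_c = 1.3 + 1.1 = 2.4 m and h_c = 2.4 × 0.838671 = 2.01281 m.
A = π(1.1)² = 3.80133 m².
Resultant F = γ·h_c·A = 12.3606 × 2.01281 × 3.80133 = 94.5753 kN.

F ≈ 94.58 kN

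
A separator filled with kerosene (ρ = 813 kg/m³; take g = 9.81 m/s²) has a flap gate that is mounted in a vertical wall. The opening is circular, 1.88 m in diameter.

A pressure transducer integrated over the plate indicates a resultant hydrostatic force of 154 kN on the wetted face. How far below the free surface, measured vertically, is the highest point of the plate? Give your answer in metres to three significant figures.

γ = ρg = 813 × 9.81 / 1000 = 7.97553 kN/m³.
A = π(0.94)² = 2.77591 m².
From F = γ·h_c·A, the centroid depth is h_c = 154/(7.97553 × 2.77591) = 6.95594 m.
The centroid is at the centre, 0.94 m below the top of the plate, so the highest point sits at h_top = 6.95594 − 0.94 = 6.01594 m below the surface.

d_top ≈ 6.02 m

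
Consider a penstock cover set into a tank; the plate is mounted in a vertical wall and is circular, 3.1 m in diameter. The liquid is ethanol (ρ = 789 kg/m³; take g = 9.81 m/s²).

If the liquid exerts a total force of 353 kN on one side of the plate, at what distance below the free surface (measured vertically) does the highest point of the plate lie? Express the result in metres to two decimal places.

d_top ≈ 4.49 m

γ = ρg = 789 × 9.81 / 1000 = 7.74009 kN/m³.
A = π(1.55)² = 7.54768 m².
From F = γ·h_c·A, the centroid depth is h_c = 353/(7.74009 × 7.54768) = 6.04248 m.
The centroid is at the centre, 1.55 m below the top of the plate, so the highest point sits at h_top = 6.04248 − 1.55 = 4.49248 m below the surface.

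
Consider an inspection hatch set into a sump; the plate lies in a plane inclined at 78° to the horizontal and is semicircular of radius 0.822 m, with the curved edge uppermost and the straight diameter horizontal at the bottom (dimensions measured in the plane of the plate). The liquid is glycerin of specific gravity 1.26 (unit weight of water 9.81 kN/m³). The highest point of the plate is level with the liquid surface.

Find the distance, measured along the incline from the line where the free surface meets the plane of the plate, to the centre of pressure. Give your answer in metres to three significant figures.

y_p = 0.573 m

γ = 1.26 × 9.81 = 12.3606 kN/m³.
Let θ = 78° be the plate's angle to the horizontal; measure y along the incline from where the plane meets the free surface. Vertical depth h = y·sinθ with sinθ = 0.978148.
The centroid lies 4r/(3π) = 0.348868 m above the diameter, so r − 4r/(3π) = 0.822 − 0.348868 = 0.473132 m below the topmost point, so y_c = 0.473132 m and h_c = 0.473132 × 0.978148 = 0.462793 m.
A = πr²/2 = π × 0.822²/2 = 1.06136 m².
Resultant F = γ·h_c·A = 12.3606 × 0.462793 × 1.06136 = 6.0714 kN.
I_c = (π/8 − 8/(9π))·r⁴ = 0.109757 × 0.822⁴ = 0.0501094 m⁴.
Centre of pressure: y_p = y_c + I_c/(y_c·A) = 0.473132 + 0.0501094/(0.473132 × 1.06136) = 0.473132 + 0.099787 = 0.572919 m along the plane.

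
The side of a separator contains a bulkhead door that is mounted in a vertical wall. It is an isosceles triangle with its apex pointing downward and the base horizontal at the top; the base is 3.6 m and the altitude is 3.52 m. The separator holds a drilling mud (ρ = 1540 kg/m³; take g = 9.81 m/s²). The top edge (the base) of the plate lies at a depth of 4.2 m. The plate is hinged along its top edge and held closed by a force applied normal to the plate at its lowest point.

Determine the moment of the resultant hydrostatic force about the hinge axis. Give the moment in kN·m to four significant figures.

M ≈ 669.4 kN·m

γ = ρg = 1540 × 9.81 / 1000 = 15.1074 kN/m³.
With the apex down, the centroid sits h/3 = 3.52/3 = 1.17333 m below the base (the top edge), so the centroid depth is h_c = 4.2 + 1.17333 = 5.37333 m.
A = ½ × 3.6 × 3.52 = 6.336 m².
Resultant F = γ·h_c·A = 15.1074 × 5.37333 × 6.336 = 514.338 kN.
I_c = b·h³/36 = 3.6 × 3.52³/36 = 4.36142 m⁴.
Centre of pressure: y_p = y_c + I_c/(y_c·A) = 5.37333 + 4.36142/(5.37333 × 6.336) = 5.37333 + 0.128106 = 5.50144 m along the plane.
The resultant acts 1.17333 + 0.128106 = 1.30144 m (along the plate) below the hinge at the top edge, so the moment about the hinge is M = F × 1.30144 = 514.338 × 1.30144 = 669.38 kN·m.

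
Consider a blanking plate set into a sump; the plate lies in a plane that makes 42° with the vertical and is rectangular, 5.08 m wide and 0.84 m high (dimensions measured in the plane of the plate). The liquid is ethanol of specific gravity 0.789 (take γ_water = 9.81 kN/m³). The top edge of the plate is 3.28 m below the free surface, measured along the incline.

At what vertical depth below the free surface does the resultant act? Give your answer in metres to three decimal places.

h_p = 2.761 m

γ = 0.789 × 9.81 = 7.74009 kN/m³.
The plate makes 42° with the vertical, i.e. θ = 90° − 42° = 48° to the horizontal. Measuring y along the incline from the free-surface line, vertical depth h = y·sinθ with sinθ = 0.743145.
The centroid lies 0.84/2 = 0.42 m below the top edge, so y_c = 3.28 + 0.42 = 3.7 m and h_c = 3.7 × 0.743145 = 2.74964 m.
A = 5.08 × 0.84 = 4.2672 m².
Resultant F = γ·h_c·A = 7.74009 × 2.74964 × 4.2672 = 90.8165 kN.
I_c = b·h³/12 = 5.08 × 0.84³/12 = 0.250911 m⁴.
Centre of pressure: y_p = y_c + I_c/(y_c·A) = 3.7 + 0.250911/(3.7 × 4.2672) = 3.7 + 0.0158919 = 3.71589 m along the plane.
Vertically, h_p = y_p·sinθ = 3.71589 × 0.743145 = 2.76145 m.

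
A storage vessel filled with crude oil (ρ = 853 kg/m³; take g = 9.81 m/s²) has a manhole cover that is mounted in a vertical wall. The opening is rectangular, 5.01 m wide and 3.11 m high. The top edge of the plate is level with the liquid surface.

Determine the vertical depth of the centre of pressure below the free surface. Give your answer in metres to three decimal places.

h_p = 2.073 m

γ = ρg = 853 × 9.81 / 1000 = 8.36793 kN/m³.
The centroid lies 3.11/2 = 1.555 m below the top edge, so the centroid depth is h_c = 1.555 m.
A = 5.01 × 3.11 = 15.5811 m².
Resultant F = γ·h_c·A = 8.36793 × 1.555 × 15.5811 = 202.743 kN.
I_c = b·h³/12 = 5.01 × 3.11³/12 = 12.5585 m⁴.
Centre of pressure: y_p = y_c + I_c/(y_c·A) = 1.555 + 12.5585/(1.555 × 15.5811) = 1.555 + 0.518333 = 2.07333 m along the plane.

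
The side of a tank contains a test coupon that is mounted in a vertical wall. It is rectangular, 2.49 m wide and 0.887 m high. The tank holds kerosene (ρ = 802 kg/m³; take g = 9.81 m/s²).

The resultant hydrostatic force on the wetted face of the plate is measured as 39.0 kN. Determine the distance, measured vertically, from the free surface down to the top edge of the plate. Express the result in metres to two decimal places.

γ = ρg = 802 × 9.81 / 1000 = 7.86762 kN/m³.
A = 2.49 × 0.887 = 2.20863 m².
From F = γ·h_c·A, the centroid depth is h_c = 39.0/(7.86762 × 2.20863) = 2.24439 m.
The centroid lies 0.887/2 = 0.4435 m below the top edge, so the top edge sits at h_top = 2.24439 − 0.4435 = 1.80089 m below the surface.

d_top ≈ 1.80 m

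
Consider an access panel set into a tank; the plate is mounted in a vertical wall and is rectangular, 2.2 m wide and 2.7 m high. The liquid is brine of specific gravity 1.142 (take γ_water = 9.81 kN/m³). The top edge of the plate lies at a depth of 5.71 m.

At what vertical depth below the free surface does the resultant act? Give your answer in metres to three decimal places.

h_p = 7.146 m

γ = 1.142 × 9.81 = 11.20302 kN/m³.
The centroid lies 2.7/2 = 1.35 m below the top edge, so the centroid depth is h_c = 5.71 + 1.35 = 7.06 m.
A = 2.2 × 2.7 = 5.94 m².
Resultant F = γ·h_c·A = 11.20302 × 7.06 × 5.94 = 469.814 kN.
I_c = b·h³/12 = 2.2 × 2.7³/12 = 3.60855 m⁴.
Centre of pressure: y_p = y_c + I_c/(y_c·A) = 7.06 + 3.60855/(7.06 × 5.94) = 7.06 + 0.0860482 = 7.14605 m along the plane.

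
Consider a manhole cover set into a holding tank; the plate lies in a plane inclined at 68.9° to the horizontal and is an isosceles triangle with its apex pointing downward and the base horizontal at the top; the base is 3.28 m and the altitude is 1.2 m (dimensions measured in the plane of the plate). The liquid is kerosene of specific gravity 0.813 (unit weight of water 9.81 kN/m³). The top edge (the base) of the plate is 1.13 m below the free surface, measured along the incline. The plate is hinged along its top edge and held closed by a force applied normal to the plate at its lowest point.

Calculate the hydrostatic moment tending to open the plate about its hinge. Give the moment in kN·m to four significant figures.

M ≈ 10.13 kN·m

γ = 0.813 × 9.81 = 7.97553 kN/m³.
Let θ = 68.9° be the plate's angle to the horizontal; measure y along the incline from where the plane meets the free surface. Vertical depth h = y·sinθ with sinθ = 0.932954.
With the apex down, the centroid sits h/3 = 1.2/3 = 0.4 m below the base (the top edge), so y_c = 1.13 + 0.4 = 1.53 m and h_c = 1.53 × 0.932954 = 1.42742 m.
A = ½ × 3.28 × 1.2 = 1.968 m².
Resultant F = γ·h_c·A = 7.97553 × 1.42742 × 1.968 = 22.4046 kN.
I_c = b·h³/36 = 3.28 × 1.2³/36 = 0.15744 m⁴.
Centre of pressure: y_p = y_c + I_c/(y_c·A) = 1.53 + 0.15744/(1.53 × 1.968) = 1.53 + 0.0522876 = 1.58229 m along the plane.
The resultant acts 0.4 + 0.0522876 = 0.452288 m (along the plate) below the hinge at the top edge, so the moment about the hinge is M = F × 0.452288 = 22.4046 × 0.452288 = 10.1333 kN·m.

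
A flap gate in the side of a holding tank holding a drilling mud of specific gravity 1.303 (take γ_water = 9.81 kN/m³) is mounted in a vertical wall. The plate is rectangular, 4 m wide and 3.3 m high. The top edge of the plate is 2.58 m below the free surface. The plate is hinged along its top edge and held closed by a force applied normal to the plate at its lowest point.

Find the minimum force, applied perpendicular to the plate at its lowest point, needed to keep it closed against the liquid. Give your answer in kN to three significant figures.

γ = 1.303 × 9.81 = 12.78243 kN/m³.
The centroid lies 3.3/2 = 1.65 m below the top edge, so the centroid depth is h_c = 2.58 + 1.65 = 4.23 m.
A = 4 × 3.3 = 13.2 m².
Resultant F = γ·h_c·A = 12.78243 × 4.23 × 13.2 = 713.72 kN.
I_c = b·h³/12 = 4 × 3.3³/12 = 11.979 m⁴.
Centre of pressure: y_p = y_c + I_c/(y_c·A) = 4.23 + 11.979/(4.23 × 13.2) = 4.23 + 0.214539 = 4.44454 m along the plane.
The resultant acts 1.65 + 0.214539 = 1.86454 m (along the plate) below the hinge at the top edge, so the moment about the hinge is M = F × 1.86454 = 713.72 × 1.86454 = 1330.76 kN·m.
A normal force at the bottom, 3.3 m from the hinge, must supply this moment: P = 1330.76/3.3 = 403.261 kN.

P ≈ 403 kN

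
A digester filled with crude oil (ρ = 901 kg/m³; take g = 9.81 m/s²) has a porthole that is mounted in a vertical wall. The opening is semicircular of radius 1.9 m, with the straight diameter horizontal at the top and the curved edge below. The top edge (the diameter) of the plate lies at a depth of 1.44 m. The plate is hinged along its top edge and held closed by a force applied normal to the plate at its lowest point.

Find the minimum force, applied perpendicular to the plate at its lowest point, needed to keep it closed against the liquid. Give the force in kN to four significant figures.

P ≈ 54.44 kN

γ = ρg = 901 × 9.81 / 1000 = 8.83881 kN/m³.
The centroid of a semicircle lies 4r/(3π) = 0.806385 m from the diameter, here below the top edge, so the centroid depth is h_c = 1.44 + 0.806385 = 2.24639 m.
A = πr²/2 = π × 1.9²/2 = 5.67057 m².
Resultant F = γ·h_c·A = 8.83881 × 2.24639 × 5.67057 = 112.592 kN.
I_c = (π/8 − 8/(9π))·r⁴ = 0.109757 × 1.9⁴ = 1.43036 m⁴.
Centre of pressure: y_p = y_c + I_c/(y_c·A) = 2.24639 + 1.43036/(2.24639 × 5.67057) = 2.24639 + 0.112288 = 2.35868 m along the plane.
The resultant acts 0.806385 + 0.112288 = 0.918673 m (along the plate) below the hinge at the top edge, so the moment about the hinge is M = F × 0.918673 = 112.592 × 0.918673 = 103.435 kN·m.
A normal force at the bottom, 1.9 m from the hinge, must supply this moment: P = 103.435/1.9 = 54.4395 kN.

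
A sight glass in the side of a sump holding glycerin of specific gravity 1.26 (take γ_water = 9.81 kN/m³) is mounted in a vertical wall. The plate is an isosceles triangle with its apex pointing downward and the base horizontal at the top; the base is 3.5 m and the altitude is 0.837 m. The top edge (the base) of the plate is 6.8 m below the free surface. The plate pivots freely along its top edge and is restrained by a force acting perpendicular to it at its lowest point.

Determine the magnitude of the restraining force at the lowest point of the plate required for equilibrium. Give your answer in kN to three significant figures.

P ≈ 43.6 kN

γ = 1.26 × 9.81 = 12.3606 kN/m³.
With the apex down, the centroid sits h/3 = 0.837/3 = 0.279 m below the base (the top edge), so the centroid depth is h_c = 6.8 + 0.279 = 7.079 m.
A = ½ × 3.5 × 0.837 = 1.46475 m².
Resultant F = γ·h_c·A = 12.3606 × 7.079 × 1.46475 = 128.167 kN.
I_c = b·h³/36 = 3.5 × 0.837³/36 = 0.0570088 m⁴.
Centre of pressure: y_p = y_c + I_c/(y_c·A) = 7.079 + 0.0570088/(7.079 × 1.46475) = 7.079 + 0.00549802 = 7.0845 m along the plane.
The resultant acts 0.279 + 0.00549802 = 0.284498 m (along the plate) below the hinge at the top edge, so the moment about the hinge is M = F × 0.284498 = 128.167 × 0.284498 = 36.4633 kN·m.
A normal force at the bottom, 0.837 m from the hinge, must supply this moment: P = 36.4633/0.837 = 43.5643 kN.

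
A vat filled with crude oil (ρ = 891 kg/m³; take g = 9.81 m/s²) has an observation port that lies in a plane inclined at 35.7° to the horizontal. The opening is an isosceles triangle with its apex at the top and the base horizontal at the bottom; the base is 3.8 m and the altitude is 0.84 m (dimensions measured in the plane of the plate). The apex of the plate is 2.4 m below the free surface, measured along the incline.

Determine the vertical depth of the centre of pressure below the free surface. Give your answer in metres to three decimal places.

h_p = 1.735 m

γ = ρg = 891 × 9.81 / 1000 = 8.74071 kN/m³.
Let θ = 35.7° be the plate's angle to the horizontal; measure y along the incline from where the plane meets the free surface. Vertical depth h = y·sinθ with sinθ = 0.583541.
With the apex up, the centroid sits 2h/3 = 2 × 0.84/3 = 0.56 m below the apex, so y_c = 2.4 + 0.56 = 2.96 m and h_c = 2.96 × 0.583541 = 1.72728 m.
A = ½ × 3.8 × 0.84 = 1.596 m².
Resultant F = γ·h_c·A = 8.74071 × 1.72728 × 1.596 = 24.0959 kN.
I_c = b·h³/36 = 3.8 × 0.84³/36 = 0.0625632 m⁴.
Centre of pressure: y_p = y_c + I_c/(y_c·A) = 2.96 + 0.0625632/(2.96 × 1.596) = 2.96 + 0.0132432 = 2.97324 m along the plane.
Vertically, h_p = y_p·sinθ = 2.97324 × 0.583541 = 1.73501 m.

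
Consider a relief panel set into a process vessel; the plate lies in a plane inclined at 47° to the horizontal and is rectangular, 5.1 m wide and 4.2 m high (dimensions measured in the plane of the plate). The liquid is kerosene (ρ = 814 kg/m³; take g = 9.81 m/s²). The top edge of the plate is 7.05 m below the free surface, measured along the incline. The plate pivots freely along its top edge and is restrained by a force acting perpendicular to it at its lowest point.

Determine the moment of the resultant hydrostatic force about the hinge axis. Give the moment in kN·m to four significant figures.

M ≈ 2588 kN·m

γ = ρg = 814 × 9.81 / 1000 = 7.98534 kN/m³.
Let θ = 47° be the plate's angle to the horizontal; measure y along the incline from where the plane meets the free surface. Vertical depth h = y·sinθ with sinθ = 0.731354.
The centroid lies 4.2/2 = 2.1 m below the top edge, so y_c = 7.05 + 2.1 = 9.15 m and h_c = 9.15 × 0.731354 = 6.69189 m.
A = 5.1 × 4.2 = 21.42 m².
Resultant F = γ·h_c·A = 7.98534 × 6.69189 × 21.42 = 1144.62 kN.
I_c = b·h³/12 = 5.1 × 4.2³/12 = 31.4874 m⁴.
Centre of pressure: y_p = y_c + I_c/(y_c·A) = 9.15 + 31.4874/(9.15 × 21.42) = 9.15 + 0.160656 = 9.31066 m along the plane.
The resultant acts 2.1 + 0.160656 = 2.26066 m (along the plate) below the hinge at the top edge, so the moment about the hinge is M = F × 2.26066 = 1144.62 × 2.26066 = 2587.6 kN·m.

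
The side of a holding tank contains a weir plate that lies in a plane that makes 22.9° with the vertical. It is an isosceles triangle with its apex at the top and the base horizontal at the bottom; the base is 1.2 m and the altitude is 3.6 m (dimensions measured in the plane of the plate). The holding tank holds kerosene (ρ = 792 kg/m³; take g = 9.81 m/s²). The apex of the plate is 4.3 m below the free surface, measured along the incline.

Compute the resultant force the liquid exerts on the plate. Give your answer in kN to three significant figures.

γ = ρg = 792 × 9.81 / 1000 = 7.76952 kN/m³.
The plate makes 22.9° with the vertical, i.e. θ = 90° − 22.9° = 67.1° to the horizontal. Measuring y along the incline from the free-surface line, vertical depth h = y·sinθ with sinθ = 0.921185.
With the apex up, the centroid sits 2h/3 = 2 × 3.6/3 = 2.4 m below the apex, so y_c = 4.3 + 2.4 = 6.7 m and h_c = 6.7 × 0.921185 = 6.17194 m.
A = ½ × 1.2 × 3.6 = 2.16 m².
Resultant F = γ·h_c·A = 7.76952 × 6.17194 × 2.16 = 103.579 kN.

F ≈ 104 kN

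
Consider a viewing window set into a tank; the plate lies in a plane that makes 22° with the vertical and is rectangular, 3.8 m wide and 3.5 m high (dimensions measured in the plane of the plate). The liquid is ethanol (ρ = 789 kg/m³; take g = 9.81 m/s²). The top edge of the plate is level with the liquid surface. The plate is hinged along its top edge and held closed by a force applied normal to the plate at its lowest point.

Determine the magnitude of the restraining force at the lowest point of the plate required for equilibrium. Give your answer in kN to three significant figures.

γ = ρg = 789 × 9.81 / 1000 = 7.74009 kN/m³.
The plate makes 22° with the vertical, i.e. θ = 90° − 22° = 68° to the horizontal. Measuring y along the incline from the free-surface line, vertical depth h = y·sinθ with sinθ = 0.927184.
The centroid lies 3.5/2 = 1.75 m below the top edge, so y_c = 1.75 m and h_c = 1.75 × 0.927184 = 1.62257 m.
A = 3.8 × 3.5 = 13.3 m².
Resultant F = γ·h_c·A = 7.74009 × 1.62257 × 13.3 = 167.033 kN.
I_c = b·h³/12 = 3.8 × 3.5³/12 = 13.5771 m⁴.
Centre of pressure: y_p = y_c + I_c/(y_c·A) = 1.75 + 13.5771/(1.75 × 13.3) = 1.75 + 0.583334 = 2.33333 m along the plane.
The resultant acts 1.75 + 0.583334 = 2.33333 m (along the plate) below the hinge at the top edge, so the moment about the hinge is M = F × 2.33333 = 167.033 × 2.33333 = 389.743 kN·m.
A normal force at the bottom, 3.5 m from the hinge, must supply this moment: P = 389.743/3.5 = 111.355 kN.

P ≈ 111 kN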